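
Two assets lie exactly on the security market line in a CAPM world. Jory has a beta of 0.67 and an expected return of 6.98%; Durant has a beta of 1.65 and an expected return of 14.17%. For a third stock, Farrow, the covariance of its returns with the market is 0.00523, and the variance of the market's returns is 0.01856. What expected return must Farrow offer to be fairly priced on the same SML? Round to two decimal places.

MRP = (14.17% − 6.98%) / (1.65 − 0.67) = 7.3367%
R_f = 6.98% − 0.67 × 7.3367% = 2.0644%
β_Farrow = Cov / Var(R_m) = 0.00523 / 0.01856 = 0.2818
E(R_Farrow) = R_f + β × MRP = 2.0644% + 0.2818 × 7.3367% = 4.13%

4.13%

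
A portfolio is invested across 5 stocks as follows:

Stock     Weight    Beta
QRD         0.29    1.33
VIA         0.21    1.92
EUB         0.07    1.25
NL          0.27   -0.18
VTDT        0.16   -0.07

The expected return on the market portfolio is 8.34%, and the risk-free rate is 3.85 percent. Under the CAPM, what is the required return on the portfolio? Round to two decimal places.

β_P = Σ w_i β_i = 0.29×1.33 + 0.21×1.92 + 0.07×1.25 + 0.27×-0.18 + 0.16×-0.07 = 0.8166
MRP = 8.34% − 3.85% = 4.49%
E(R_P) = R_f + β_P × MRP = 3.85% + 0.8166 × 4.49% = 7.52%

7.52%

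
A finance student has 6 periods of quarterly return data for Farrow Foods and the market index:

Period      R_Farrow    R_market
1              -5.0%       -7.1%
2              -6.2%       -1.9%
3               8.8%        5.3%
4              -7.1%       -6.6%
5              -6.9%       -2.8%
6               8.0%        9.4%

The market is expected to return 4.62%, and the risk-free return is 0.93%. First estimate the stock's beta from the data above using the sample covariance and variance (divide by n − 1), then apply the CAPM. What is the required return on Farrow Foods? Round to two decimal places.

4.80%

Mean R_i = (-5.0 − 6.2 + 8.8 − 7.1 − 6.9 + 8.0) / 6 = -1.4000%
Mean R_m = (-7.1 − 1.9 + 5.3 − 6.6 − 2.8 + 9.4) / 6 = -0.6167%
Σ(R_i − R̄_i)(R_m − R̄_m) = 230.1200  ⇒  Cov = 230.1200 / 5 = 46.0240
Σ(R_m − R̄_m)² = 219.5883  ⇒  Var(R_m) = 219.5883 / 5 = 43.9177
β = Cov / Var(R_m) = 46.0240 / 43.9177 = 1.0480
MRP = 4.62% − 0.93% = 3.69%
E(R) = R_f + β × MRP = 0.93% + 1.0480 × 3.69% = 4.80%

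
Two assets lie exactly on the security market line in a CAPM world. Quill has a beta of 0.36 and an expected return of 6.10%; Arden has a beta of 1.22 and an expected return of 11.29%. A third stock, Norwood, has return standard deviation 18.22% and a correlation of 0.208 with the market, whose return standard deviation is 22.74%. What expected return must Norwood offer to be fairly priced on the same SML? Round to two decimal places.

4.93%

MRP = (11.29% − 6.10%) / (1.22 − 0.36) = 6.0349%
R_f = 6.10% − 0.36 × 6.0349% = 3.9274%
β_Norwood = ρ·σ_i/σ_m = 0.208 × 18.22 / 22.74 = 0.1667
E(R_Norwood) = R_f + β × MRP = 3.9274% + 0.1667 × 6.0349% = 4.93%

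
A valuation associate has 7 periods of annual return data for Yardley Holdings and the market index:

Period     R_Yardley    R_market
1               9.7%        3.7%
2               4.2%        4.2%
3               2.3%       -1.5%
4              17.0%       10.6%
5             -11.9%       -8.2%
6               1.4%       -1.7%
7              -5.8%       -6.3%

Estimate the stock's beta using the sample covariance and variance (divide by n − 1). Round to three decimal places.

1.408

Mean R_i = (9.7 + 4.2 + 2.3 + 17.0 − 11.9 + 1.4 − 5.8) / 7 = 2.4143%
Mean R_m = (3.7 + 4.2 − 1.5 + 10.6 − 8.2 − 1.7 − 6.3) / 7 = 0.1143%
Σ(R_i − R̄_i)(R_m − R̄_m) = 360.0886  ⇒  Cov = 360.0886 / 6 = 60.0148
Σ(R_m − R̄_m)² = 255.6686  ⇒  Var(R_m) = 255.6686 / 6 = 42.6114
β = Cov / Var(R_m) = 60.0148 / 42.6114 = 1.4084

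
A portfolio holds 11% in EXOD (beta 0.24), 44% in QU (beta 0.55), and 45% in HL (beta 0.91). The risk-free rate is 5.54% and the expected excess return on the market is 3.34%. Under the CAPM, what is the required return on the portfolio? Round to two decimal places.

β_P = Σ w_i β_i = 0.11×0.24 + 0.44×0.55 + 0.45×0.91 = 0.6779
E(R_P) = R_f + β_P × MRP = 5.54% + 0.6779 × 3.34% = 7.80%

7.80%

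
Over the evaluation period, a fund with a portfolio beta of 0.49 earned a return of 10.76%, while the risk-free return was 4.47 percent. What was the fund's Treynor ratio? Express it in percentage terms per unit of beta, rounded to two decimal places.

Treynor = (R_P − R_f) / β_P = (10.76% − 4.47%) / 0.4900 = 6.29% / 0.4900 = 12.84%

12.84%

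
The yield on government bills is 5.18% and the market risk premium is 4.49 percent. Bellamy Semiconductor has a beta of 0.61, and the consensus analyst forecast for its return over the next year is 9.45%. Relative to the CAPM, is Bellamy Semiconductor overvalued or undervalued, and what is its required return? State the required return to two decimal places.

Undervalued; required return 7.92%

Required return = R_f + β·MRP = 5.18% + 0.61 × 4.49% = 7.92%
Forecast 9.45% > required 7.92% → the stock plots above the SML → undervalued.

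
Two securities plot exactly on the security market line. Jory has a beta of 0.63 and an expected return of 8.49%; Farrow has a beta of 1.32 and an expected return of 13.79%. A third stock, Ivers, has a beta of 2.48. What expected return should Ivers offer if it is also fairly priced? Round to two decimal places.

MRP (SML slope) = (13.79% − 8.49%) / (1.32 − 0.63) = 5.30% / 0.69 = 7.6812%
R_f (intercept) = 8.49% − 0.63 × 7.6812% = 3.6508%
E(R_Ivers) = R_f + β × MRP = 3.6508% + 2.48 × 7.6812% = 22.70%

22.70%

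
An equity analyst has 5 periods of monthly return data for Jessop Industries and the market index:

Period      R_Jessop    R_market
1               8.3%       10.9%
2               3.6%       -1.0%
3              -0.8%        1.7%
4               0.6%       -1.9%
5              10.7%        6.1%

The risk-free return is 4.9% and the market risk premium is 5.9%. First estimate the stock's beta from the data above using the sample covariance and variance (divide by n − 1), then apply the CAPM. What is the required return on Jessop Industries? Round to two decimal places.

Mean R_i = (8.3 + 3.6 − 0.8 + 0.6 + 10.7) / 5 = 4.4800%
Mean R_m = (10.9 − 1.0 + 1.7 − 1.9 + 6.1) / 5 = 3.1600%
Σ(R_i − R̄_i)(R_m − R̄_m) = 78.8560  ⇒  Cov = 78.8560 / 4 = 19.7140
Σ(R_m − R̄_m)² = 113.5920  ⇒  Var(R_m) = 113.5920 / 4 = 28.3980
β = Cov / Var(R_m) = 19.7140 / 28.3980 = 0.6942
E(R) = R_f + β × MRP = 4.9% + 0.6942 × 5.9% = 9.00%

9.00%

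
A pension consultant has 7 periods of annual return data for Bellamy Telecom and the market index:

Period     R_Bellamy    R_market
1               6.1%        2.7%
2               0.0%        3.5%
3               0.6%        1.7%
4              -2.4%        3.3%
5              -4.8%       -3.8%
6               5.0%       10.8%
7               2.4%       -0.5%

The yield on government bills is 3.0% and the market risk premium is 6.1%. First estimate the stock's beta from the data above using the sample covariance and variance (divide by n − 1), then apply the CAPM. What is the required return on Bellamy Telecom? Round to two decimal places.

Mean R_i = (6.1 + 0.0 + 0.6 − 2.4 − 4.8 + 5.0 + 2.4) / 7 = 0.9857%
Mean R_m = (2.7 + 3.5 + 1.7 + 3.3 − 3.8 + 10.8 − 0.5) / 7 = 2.5286%
Σ(R_i − R̄_i)(R_m − R̄_m) = 63.1629  ⇒  Cov = 63.1629 / 6 = 10.5272
Σ(R_m − R̄_m)² = 119.8943  ⇒  Var(R_m) = 119.8943 / 6 = 19.9824
β = Cov / Var(R_m) = 10.5272 / 19.9824 = 0.5268
E(R) = R_f + β × MRP = 3.0% + 0.5268 × 6.1% = 6.21%

6.21%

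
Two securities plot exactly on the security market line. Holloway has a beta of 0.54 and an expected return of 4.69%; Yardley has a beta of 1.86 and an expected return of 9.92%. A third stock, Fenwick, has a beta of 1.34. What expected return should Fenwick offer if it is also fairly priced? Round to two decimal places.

MRP (SML slope) = (9.92% − 4.69%) / (1.86 − 0.54) = 5.23% / 1.32 = 3.9621%
R_f (intercept) = 4.69% − 0.54 × 3.9621% = 2.5505%
E(R_Fenwick) = R_f + β × MRP = 2.5505% + 1.34 × 3.9621% = 7.86%

7.86%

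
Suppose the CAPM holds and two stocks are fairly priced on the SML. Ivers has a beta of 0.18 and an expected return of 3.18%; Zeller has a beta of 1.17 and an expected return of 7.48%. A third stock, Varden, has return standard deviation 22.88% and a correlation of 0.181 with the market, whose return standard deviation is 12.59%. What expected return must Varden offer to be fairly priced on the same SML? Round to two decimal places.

3.83%

MRP = (7.48% − 3.18%) / (1.17 − 0.18) = 4.3434%
R_f = 3.18% − 0.18 × 4.3434% = 2.3982%
β_Varden = ρ·σ_i/σ_m = 0.181 × 22.88 / 12.59 = 0.3289
E(R_Varden) = R_f + β × MRP = 2.3982% + 0.3289 × 4.3434% = 3.83%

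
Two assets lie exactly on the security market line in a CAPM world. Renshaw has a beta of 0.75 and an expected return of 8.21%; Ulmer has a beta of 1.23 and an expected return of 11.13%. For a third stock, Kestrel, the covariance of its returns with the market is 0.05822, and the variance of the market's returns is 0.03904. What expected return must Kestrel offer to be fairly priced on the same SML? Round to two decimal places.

MRP = (11.13% − 8.21%) / (1.23 − 0.75) = 6.0833%
R_f = 8.21% − 0.75 × 6.0833% = 3.6475%
β_Kestrel = Cov / Var(R_m) = 0.05822 / 0.03904 = 1.4913
E(R_Kestrel) = R_f + β × MRP = 3.6475% + 1.4913 × 6.0833% = 12.72%

12.72%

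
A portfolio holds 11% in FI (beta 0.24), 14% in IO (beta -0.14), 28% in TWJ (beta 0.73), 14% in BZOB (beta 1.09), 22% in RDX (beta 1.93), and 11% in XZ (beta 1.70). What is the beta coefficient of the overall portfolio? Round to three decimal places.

β_P = Σ w_i β_i = 0.11×0.24 + 0.14×-0.14 + 0.28×0.73 + 0.14×1.09 + 0.22×1.93 + 0.11×1.70 = 0.9754

0.975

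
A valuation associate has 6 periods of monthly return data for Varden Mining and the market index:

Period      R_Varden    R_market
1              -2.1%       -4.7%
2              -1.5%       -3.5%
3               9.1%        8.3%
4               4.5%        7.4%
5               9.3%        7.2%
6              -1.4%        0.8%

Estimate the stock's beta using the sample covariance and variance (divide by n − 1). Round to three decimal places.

Mean R_i = (-2.1 − 1.5 + 9.1 + 4.5 + 9.3 − 1.4) / 6 = 2.9833%
Mean R_m = (-4.7 − 3.5 + 8.3 + 7.4 + 7.2 + 0.8) / 6 = 2.5833%
Σ(R_i − R̄_i)(R_m − R̄_m) = 143.5483  ⇒  Cov = 143.5483 / 5 = 28.7097
Σ(R_m − R̄_m)² = 170.4283  ⇒  Var(R_m) = 170.4283 / 5 = 34.0857
β = Cov / Var(R_m) = 28.7097 / 34.0857 = 0.8423

0.842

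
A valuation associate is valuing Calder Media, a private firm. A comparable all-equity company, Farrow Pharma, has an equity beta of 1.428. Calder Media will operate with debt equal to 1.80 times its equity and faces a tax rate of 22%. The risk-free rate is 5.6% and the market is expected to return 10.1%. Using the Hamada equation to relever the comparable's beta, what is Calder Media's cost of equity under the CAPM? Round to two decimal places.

β_L = β_U × [1 + (1 − t)(D/E)] = 1.428 × [1 + (1 − 0.22) × 1.80]
    = 1.428 × [1 + 0.78 × 1.80] = 1.428 × 2.4040 = 3.4329
MRP = 10.1% − 5.6% = 4.50%
E(R) = R_f + β_L × MRP = 5.6% + 3.4329 × 4.5% = 21.05%

21.05%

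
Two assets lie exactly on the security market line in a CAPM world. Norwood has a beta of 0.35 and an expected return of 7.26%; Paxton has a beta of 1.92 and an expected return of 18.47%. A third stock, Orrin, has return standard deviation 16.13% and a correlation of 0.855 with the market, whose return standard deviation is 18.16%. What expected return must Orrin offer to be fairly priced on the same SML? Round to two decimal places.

MRP = (18.47% − 7.26%) / (1.92 − 0.35) = 7.1401%
R_f = 7.26% − 0.35 × 7.1401% = 4.7610%
β_Orrin = ρ·σ_i/σ_m = 0.855 × 16.13 / 18.16 = 0.7594
E(R_Orrin) = R_f + β × MRP = 4.7610% + 0.7594 × 7.1401% = 10.18%

10.18%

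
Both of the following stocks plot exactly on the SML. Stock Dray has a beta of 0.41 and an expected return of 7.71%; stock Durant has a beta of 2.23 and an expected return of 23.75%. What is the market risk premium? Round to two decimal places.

8.81%

Both satisfy E(R) = R_f + β·MRP, so the slope of the SML is
MRP = (23.75% − 7.71%) / (2.23 − 0.41) = 16.04% / 1.82 = 8.8132%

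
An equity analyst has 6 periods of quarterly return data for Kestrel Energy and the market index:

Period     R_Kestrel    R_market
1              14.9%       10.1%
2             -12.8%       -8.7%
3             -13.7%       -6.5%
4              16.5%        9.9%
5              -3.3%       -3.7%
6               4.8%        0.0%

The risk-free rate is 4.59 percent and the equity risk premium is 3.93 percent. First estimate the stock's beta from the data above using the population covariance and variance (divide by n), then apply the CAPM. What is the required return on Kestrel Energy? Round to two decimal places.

10.82%

Mean R_i = (14.9 − 12.8 − 13.7 + 16.5 − 3.3 + 4.8) / 6 = 1.0667%
Mean R_m = (10.1 − 8.7 − 6.5 + 9.9 − 3.7 + 0.0) / 6 = 0.1833%
Σ(R_i − R̄_i)(R_m − R̄_m) = 525.2867  ⇒  Cov = 525.2867 / 6 = 87.5478
Σ(R_m − R̄_m)² = 331.4483  ⇒  Var(R_m) = 331.4483 / 6 = 55.2414
β = Cov / Var(R_m) = 87.5478 / 55.2414 = 1.5848
E(R) = R_f + β × MRP = 4.59% + 1.5848 × 3.93% = 10.82%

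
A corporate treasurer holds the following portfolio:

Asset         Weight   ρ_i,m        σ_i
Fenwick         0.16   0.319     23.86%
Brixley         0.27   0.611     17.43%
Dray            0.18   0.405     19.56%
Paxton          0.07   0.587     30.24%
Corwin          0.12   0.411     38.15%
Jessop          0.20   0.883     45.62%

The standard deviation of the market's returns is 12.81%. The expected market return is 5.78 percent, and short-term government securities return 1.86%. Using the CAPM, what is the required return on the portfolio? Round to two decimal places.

6.97%

β_Fenwick = 0.319 × 23.86% / 12.81% = 0.5942
β_Brixley = 0.611 × 17.43% / 12.81% = 0.8314
β_Dray = 0.405 × 19.56% / 12.81% = 0.6184
β_Paxton = 0.587 × 30.24% / 12.81% = 1.3857
β_Corwin = 0.411 × 38.15% / 12.81% = 1.2240
β_Jessop = 0.883 × 45.62% / 12.81% = 3.1446
β_P = Σ w_i β_i = 0.16×0.5942 + 0.27×0.8314 + 0.18×0.6184 + 0.07×1.3857 + 0.12×1.2240 + 0.20×3.1446 = 1.3037
MRP = 5.78% − 1.86% = 3.92%
E(R_P) = R_f + β_P × MRP = 1.86% + 1.3037 × 3.92% = 6.97%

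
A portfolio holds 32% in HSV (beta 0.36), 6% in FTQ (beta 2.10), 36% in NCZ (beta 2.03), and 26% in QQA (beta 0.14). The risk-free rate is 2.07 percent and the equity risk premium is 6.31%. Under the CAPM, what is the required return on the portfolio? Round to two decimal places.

8.43%

β_P = Σ w_i β_i = 0.32×0.36 + 0.06×2.10 + 0.36×2.03 + 0.26×0.14 = 1.0084
E(R_P) = R_f + β_P × MRP = 2.07% + 1.0084 × 6.31% = 8.43%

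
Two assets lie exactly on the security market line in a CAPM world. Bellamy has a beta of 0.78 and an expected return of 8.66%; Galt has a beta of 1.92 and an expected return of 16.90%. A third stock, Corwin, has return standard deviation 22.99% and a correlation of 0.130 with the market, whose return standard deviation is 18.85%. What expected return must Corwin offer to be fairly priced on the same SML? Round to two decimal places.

MRP = (16.90% − 8.66%) / (1.92 − 0.78) = 7.2281%
R_f = 8.66% − 0.78 × 7.2281% = 3.0221%
β_Corwin = ρ·σ_i/σ_m = 0.130 × 22.99 / 18.85 = 0.1586
E(R_Corwin) = R_f + β × MRP = 3.0221% + 0.1586 × 7.2281% = 4.17%

4.17%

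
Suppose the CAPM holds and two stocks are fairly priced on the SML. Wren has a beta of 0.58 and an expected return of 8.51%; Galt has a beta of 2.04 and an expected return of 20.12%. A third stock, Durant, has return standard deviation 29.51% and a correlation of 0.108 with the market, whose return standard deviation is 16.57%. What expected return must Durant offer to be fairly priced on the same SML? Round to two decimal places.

MRP = (20.12% − 8.51%) / (2.04 − 0.58) = 7.9521%
R_f = 8.51% − 0.58 × 7.9521% = 3.8978%
β_Durant = ρ·σ_i/σ_m = 0.108 × 29.51 / 16.57 = 0.1923
E(R_Durant) = R_f + β × MRP = 3.8978% + 0.1923 × 7.9521% = 5.43%

5.43%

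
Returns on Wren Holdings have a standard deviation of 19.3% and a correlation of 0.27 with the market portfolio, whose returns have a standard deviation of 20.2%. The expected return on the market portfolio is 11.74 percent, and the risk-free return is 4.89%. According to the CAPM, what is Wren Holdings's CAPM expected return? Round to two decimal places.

6.66%

β = ρ × σ_i / σ_m = 0.27 × 19.3% / 20.2% = 0.2580
MRP = 11.74% − 4.89% = 6.85%
E(R) = 4.89% + 0.2580 × 6.85% = 6.66%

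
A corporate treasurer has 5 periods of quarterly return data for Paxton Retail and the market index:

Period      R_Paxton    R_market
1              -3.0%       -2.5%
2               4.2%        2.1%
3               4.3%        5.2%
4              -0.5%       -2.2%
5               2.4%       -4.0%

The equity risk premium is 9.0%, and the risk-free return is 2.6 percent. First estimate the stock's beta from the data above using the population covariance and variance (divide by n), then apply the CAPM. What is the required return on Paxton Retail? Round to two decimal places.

Mean R_i = (-3.0 + 4.2 + 4.3 − 0.5 + 2.4) / 5 = 1.4800%
Mean R_m = (-2.5 + 2.1 + 5.2 − 2.2 − 4.0) / 5 = -0.2800%
Σ(R_i − R̄_i)(R_m − R̄_m) = 32.2520  ⇒  Cov = 32.2520 / 5 = 6.4504
Σ(R_m − R̄_m)² = 58.1480  ⇒  Var(R_m) = 58.1480 / 5 = 11.6296
β = Cov / Var(R_m) = 6.4504 / 11.6296 = 0.5547
E(R) = R_f + β × MRP = 2.6% + 0.5547 × 9.0% = 7.59%

7.59%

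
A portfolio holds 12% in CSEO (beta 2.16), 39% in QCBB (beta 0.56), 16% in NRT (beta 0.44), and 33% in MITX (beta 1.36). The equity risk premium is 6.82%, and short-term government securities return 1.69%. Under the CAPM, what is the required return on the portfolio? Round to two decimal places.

β_P = Σ w_i β_i = 0.12×2.16 + 0.39×0.56 + 0.16×0.44 + 0.33×1.36 = 0.9968
E(R_P) = R_f + β_P × MRP = 1.69% + 0.9968 × 6.82% = 8.49%

8.49%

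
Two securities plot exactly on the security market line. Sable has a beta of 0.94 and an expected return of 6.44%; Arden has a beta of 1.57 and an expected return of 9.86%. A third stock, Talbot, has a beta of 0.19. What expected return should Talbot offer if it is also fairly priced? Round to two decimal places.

MRP (SML slope) = (9.86% − 6.44%) / (1.57 − 0.94) = 3.42% / 0.63 = 5.4286%
R_f (intercept) = 6.44% − 0.94 × 5.4286% = 1.3371%
E(R_Talbot) = R_f + β × MRP = 1.3371% + 0.19 × 5.4286% = 2.37%

2.37%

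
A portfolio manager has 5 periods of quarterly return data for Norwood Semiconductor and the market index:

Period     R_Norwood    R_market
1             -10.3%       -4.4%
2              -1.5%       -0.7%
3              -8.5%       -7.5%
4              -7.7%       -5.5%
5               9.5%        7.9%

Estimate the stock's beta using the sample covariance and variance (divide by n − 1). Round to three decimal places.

1.283

Mean R_i = (-10.3 − 1.5 − 8.5 − 7.7 + 9.5) / 5 = -3.7000%
Mean R_m = (-4.4 − 0.7 − 7.5 − 5.5 + 7.9) / 5 = -2.0400%
Σ(R_i − R̄_i)(R_m − R̄_m) = 189.7800  ⇒  Cov = 189.7800 / 4 = 47.4450
Σ(R_m − R̄_m)² = 147.9520  ⇒  Var(R_m) = 147.9520 / 4 = 36.9880
β = Cov / Var(R_m) = 47.4450 / 36.9880 = 1.2827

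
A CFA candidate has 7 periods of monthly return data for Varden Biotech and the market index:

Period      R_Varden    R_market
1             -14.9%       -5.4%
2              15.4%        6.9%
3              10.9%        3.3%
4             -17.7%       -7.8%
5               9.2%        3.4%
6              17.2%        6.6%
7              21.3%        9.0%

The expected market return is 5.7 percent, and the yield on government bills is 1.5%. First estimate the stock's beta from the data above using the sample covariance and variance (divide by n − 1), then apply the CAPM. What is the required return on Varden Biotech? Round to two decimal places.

Mean R_i = (-14.9 + 15.4 + 10.9 − 17.7 + 9.2 + 17.2 + 21.3) / 7 = 5.9143%
Mean R_m = (-5.4 + 6.9 + 3.3 − 7.8 + 3.4 + 6.6 + 9.0) / 7 = 2.2857%
Σ(R_i − R̄_i)(R_m − R̄_m) = 602.6214  ⇒  Cov = 602.6214 / 6 = 100.4369
Σ(R_m − R̄_m)² = 248.0486  ⇒  Var(R_m) = 248.0486 / 6 = 41.3414
β = Cov / Var(R_m) = 100.4369 / 41.3414 = 2.4295
MRP = 5.7% − 1.5% = 4.20%
E(R) = R_f + β × MRP = 1.5% + 2.4295 × 4.2% = 11.70%

11.70%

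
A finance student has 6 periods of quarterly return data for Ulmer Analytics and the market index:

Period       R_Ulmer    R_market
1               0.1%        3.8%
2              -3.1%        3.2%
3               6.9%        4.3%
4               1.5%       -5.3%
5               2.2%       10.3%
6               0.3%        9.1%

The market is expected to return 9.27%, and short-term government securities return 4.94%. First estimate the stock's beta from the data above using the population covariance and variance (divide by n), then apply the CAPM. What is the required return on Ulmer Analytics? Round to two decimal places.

5.06%

Mean R_i = (0.1 − 3.1 + 6.9 + 1.5 + 2.2 + 0.3) / 6 = 1.3167%
Mean R_m = (3.8 + 3.2 + 4.3 − 5.3 + 10.3 + 9.1) / 6 = 4.2333%
Σ(R_i − R̄_i)(R_m − R̄_m) = 4.1267  ⇒  Cov = 4.1267 / 6 = 0.6878
Σ(R_m − R̄_m)² = 152.6333  ⇒  Var(R_m) = 152.6333 / 6 = 25.4389
β = Cov / Var(R_m) = 0.6878 / 25.4389 = 0.0270
MRP = 9.27% − 4.94% = 4.33%
E(R) = R_f + β × MRP = 4.94% + 0.0270 × 4.33% = 5.06%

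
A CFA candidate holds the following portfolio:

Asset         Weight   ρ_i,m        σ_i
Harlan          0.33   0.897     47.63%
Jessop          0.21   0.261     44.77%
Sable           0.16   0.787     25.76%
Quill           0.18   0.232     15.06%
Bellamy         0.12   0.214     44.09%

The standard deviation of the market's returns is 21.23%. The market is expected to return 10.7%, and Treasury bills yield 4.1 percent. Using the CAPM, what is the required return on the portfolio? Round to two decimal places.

10.80%

β_Harlan = 0.897 × 47.63% / 21.23% = 2.0124
β_Jessop = 0.261 × 44.77% / 21.23% = 0.5504
β_Sable = 0.787 × 25.76% / 21.23% = 0.9549
β_Quill = 0.232 × 15.06% / 21.23% = 0.1646
β_Bellamy = 0.214 × 44.09% / 21.23% = 0.4444
β_P = Σ w_i β_i = 0.33×2.0124 + 0.21×0.5504 + 0.16×0.9549 + 0.18×0.1646 + 0.12×0.4444 = 1.0154
MRP = 10.7% − 4.1% = 6.60%
E(R_P) = R_f + β_P × MRP = 4.1% + 1.0154 × 6.6% = 10.80%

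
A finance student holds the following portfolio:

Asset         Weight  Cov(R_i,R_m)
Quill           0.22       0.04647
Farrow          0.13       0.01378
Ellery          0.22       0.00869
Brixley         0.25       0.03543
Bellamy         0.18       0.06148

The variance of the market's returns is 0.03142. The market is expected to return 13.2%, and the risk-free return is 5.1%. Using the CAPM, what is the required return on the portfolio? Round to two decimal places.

13.83%

β_Quill = 0.04647 / 0.03142 = 1.4790
β_Farrow = 0.01378 / 0.03142 = 0.4386
β_Ellery = 0.00869 / 0.03142 = 0.2766
β_Brixley = 0.03543 / 0.03142 = 1.1276
β_Bellamy = 0.06148 / 0.03142 = 1.9567
β_P = Σ w_i β_i = 0.22×1.4790 + 0.13×0.4386 + 0.22×0.2766 + 0.25×1.1276 + 0.18×1.9567 = 1.0774
MRP = 13.2% − 5.1% = 8.10%
E(R_P) = R_f + β_P × MRP = 5.1% + 1.0774 × 8.1% = 13.83%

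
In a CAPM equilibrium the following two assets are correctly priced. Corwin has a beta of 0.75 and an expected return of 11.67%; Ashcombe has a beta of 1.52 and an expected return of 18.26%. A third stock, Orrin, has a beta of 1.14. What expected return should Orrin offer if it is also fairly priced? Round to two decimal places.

MRP (SML slope) = (18.26% − 11.67%) / (1.52 − 0.75) = 6.59% / 0.77 = 8.5584%
R_f (intercept) = 11.67% − 0.75 × 8.5584% = 5.2512%
E(R_Orrin) = R_f + β × MRP = 5.2512% + 1.14 × 8.5584% = 15.01%

15.01%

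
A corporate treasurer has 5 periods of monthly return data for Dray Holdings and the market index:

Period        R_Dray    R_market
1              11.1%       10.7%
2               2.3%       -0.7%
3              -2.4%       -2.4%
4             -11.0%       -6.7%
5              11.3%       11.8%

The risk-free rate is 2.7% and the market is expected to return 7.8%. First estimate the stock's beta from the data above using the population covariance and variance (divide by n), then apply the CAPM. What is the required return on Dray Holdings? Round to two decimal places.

8.34%

Mean R_i = (11.1 + 2.3 − 2.4 − 11.0 + 11.3) / 5 = 2.2600%
Mean R_m = (10.7 − 0.7 − 2.4 − 6.7 + 11.8) / 5 = 2.5400%
Σ(R_i − R̄_i)(R_m − R̄_m) = 301.2580  ⇒  Cov = 301.2580 / 5 = 60.2516
Σ(R_m − R̄_m)² = 272.6120  ⇒  Var(R_m) = 272.6120 / 5 = 54.5224
β = Cov / Var(R_m) = 60.2516 / 54.5224 = 1.1051
MRP = 7.8% − 2.7% = 5.10%
E(R) = R_f + β × MRP = 2.7% + 1.1051 × 5.1% = 8.34%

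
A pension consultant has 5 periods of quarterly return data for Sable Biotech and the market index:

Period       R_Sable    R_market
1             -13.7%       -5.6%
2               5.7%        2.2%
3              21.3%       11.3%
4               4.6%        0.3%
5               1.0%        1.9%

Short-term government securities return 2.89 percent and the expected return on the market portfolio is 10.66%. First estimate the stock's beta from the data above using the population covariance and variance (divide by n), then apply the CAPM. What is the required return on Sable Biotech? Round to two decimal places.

Mean R_i = (-13.7 + 5.7 + 21.3 + 4.6 + 1.0) / 5 = 3.7800%
Mean R_m = (-5.6 + 2.2 + 11.3 + 0.3 + 1.9) / 5 = 2.0200%
Σ(R_i − R̄_i)(R_m − R̄_m) = 295.0520  ⇒  Cov = 295.0520 / 5 = 59.0104
Σ(R_m − R̄_m)² = 147.1880  ⇒  Var(R_m) = 147.1880 / 5 = 29.4376
β = Cov / Var(R_m) = 59.0104 / 29.4376 = 2.0046
MRP = 10.66% − 2.89% = 7.77%
E(R) = R_f + β × MRP = 2.89% + 2.0046 × 7.77% = 18.47%

18.47%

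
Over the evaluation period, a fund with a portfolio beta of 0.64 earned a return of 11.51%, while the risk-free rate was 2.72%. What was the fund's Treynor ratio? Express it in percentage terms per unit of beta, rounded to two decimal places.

13.73%

Treynor = (R_P − R_f) / β_P = (11.51% − 2.72%) / 0.6400 = 8.79% / 0.6400 = 13.73%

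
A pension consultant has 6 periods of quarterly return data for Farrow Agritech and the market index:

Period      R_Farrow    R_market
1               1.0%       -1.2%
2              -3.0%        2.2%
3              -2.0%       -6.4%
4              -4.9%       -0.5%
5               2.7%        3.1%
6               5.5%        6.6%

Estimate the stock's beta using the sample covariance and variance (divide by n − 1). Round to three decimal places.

Mean R_i = (1.0 − 3.0 − 2.0 − 4.9 + 2.7 + 5.5) / 6 = -0.1167%
Mean R_m = (-1.2 + 2.2 − 6.4 − 0.5 + 3.1 + 6.6) / 6 = 0.6333%
Σ(R_i − R̄_i)(R_m − R̄_m) = 52.5633  ⇒  Cov = 52.5633 / 5 = 10.5127
Σ(R_m − R̄_m)² = 98.2533  ⇒  Var(R_m) = 98.2533 / 5 = 19.6507
β = Cov / Var(R_m) = 10.5127 / 19.6507 = 0.5350

0.535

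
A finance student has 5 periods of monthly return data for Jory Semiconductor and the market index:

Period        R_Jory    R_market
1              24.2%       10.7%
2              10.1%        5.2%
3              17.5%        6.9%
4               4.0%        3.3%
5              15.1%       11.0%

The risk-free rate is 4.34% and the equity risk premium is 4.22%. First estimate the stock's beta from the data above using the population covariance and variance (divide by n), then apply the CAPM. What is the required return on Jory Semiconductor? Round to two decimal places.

Mean R_i = (24.2 + 10.1 + 17.5 + 4.0 + 15.1) / 5 = 14.1800%
Mean R_m = (10.7 + 5.2 + 6.9 + 3.3 + 11.0) / 5 = 7.4200%
Σ(R_i − R̄_i)(R_m − R̄_m) = 85.4320  ⇒  Cov = 85.4320 / 5 = 17.0864
Σ(R_m − R̄_m)² = 45.7480  ⇒  Var(R_m) = 45.7480 / 5 = 9.1496
β = Cov / Var(R_m) = 17.0864 / 9.1496 = 1.8674
E(R) = R_f + β × MRP = 4.34% + 1.8674 × 4.22% = 12.22%

12.22%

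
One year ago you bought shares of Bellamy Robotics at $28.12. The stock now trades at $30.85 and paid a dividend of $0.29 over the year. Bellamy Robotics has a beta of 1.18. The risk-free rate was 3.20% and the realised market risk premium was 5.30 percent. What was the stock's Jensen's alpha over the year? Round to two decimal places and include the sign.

+1.29%

Realised HPR = (P1 + D1 − P0) / P0 = (30.85 + 0.29 − 28.12) / 28.12 = 3.02 / 28.12 = 10.7397%
CAPM required = R_f + β·MRP = 3.20% + 1.18 × 5.30% = 9.4540%
α = realised − required = 10.7397% − 9.4540% = +1.29%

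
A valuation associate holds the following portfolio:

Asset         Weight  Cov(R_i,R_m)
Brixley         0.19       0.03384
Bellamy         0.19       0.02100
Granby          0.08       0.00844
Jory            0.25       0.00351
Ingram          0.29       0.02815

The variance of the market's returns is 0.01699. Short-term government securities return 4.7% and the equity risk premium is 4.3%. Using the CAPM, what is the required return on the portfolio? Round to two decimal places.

β_Brixley = 0.03384 / 0.01699 = 1.9918
β_Bellamy = 0.02100 / 0.01699 = 1.2360
β_Granby = 0.00844 / 0.01699 = 0.4968
β_Jory = 0.00351 / 0.01699 = 0.2066
β_Ingram = 0.02815 / 0.01699 = 1.6569
β_P = Σ w_i β_i = 0.19×1.9918 + 0.19×1.2360 + 0.08×0.4968 + 0.25×0.2066 + 0.29×1.6569 = 1.1852
E(R_P) = R_f + β_P × MRP = 4.7% + 1.1852 × 4.3% = 9.80%

9.80%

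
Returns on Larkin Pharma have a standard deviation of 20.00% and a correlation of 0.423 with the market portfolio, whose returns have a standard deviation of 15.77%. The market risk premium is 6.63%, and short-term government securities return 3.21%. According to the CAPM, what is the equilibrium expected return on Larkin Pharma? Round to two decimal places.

β = ρ × σ_i / σ_m = 0.423 × 20.00% / 15.77% = 0.5365
E(R) = 3.21% + 0.5365 × 6.63% = 6.77%

6.77%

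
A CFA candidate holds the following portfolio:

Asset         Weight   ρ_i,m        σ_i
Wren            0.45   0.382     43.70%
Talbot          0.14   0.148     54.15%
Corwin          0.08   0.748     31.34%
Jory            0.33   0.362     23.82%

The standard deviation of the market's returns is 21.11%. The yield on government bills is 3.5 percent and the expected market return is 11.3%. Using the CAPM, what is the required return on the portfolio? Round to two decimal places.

β_Wren = 0.382 × 43.70% / 21.11% = 0.7908
β_Talbot = 0.148 × 54.15% / 21.11% = 0.3796
β_Corwin = 0.748 × 31.34% / 21.11% = 1.1105
β_Jory = 0.362 × 23.82% / 21.11% = 0.4085
β_P = Σ w_i β_i = 0.45×0.7908 + 0.14×0.3796 + 0.08×1.1105 + 0.33×0.4085 = 0.6326
MRP = 11.3% − 3.5% = 7.80%
E(R_P) = R_f + β_P × MRP = 3.5% + 0.6326 × 7.8% = 8.43%

8.43%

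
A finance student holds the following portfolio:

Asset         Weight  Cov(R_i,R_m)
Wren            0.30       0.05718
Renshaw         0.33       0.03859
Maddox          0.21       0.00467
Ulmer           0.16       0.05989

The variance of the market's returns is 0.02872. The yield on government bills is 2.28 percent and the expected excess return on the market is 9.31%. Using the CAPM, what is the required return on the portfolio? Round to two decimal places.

β_Wren = 0.05718 / 0.02872 = 1.9909
β_Renshaw = 0.03859 / 0.02872 = 1.3437
β_Maddox = 0.00467 / 0.02872 = 0.1626
β_Ulmer = 0.05989 / 0.02872 = 2.0853
β_P = Σ w_i β_i = 0.30×1.9909 + 0.33×1.3437 + 0.21×0.1626 + 0.16×2.0853 = 1.4085
E(R_P) = R_f + β_P × MRP = 2.28% + 1.4085 × 9.31% = 15.39%

15.39%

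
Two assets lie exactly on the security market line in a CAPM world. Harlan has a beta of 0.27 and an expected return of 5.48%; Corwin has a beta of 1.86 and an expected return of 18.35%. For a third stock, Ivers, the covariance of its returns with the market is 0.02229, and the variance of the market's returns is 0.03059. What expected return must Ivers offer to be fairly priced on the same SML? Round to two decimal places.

MRP = (18.35% − 5.48%) / (1.86 − 0.27) = 8.0943%
R_f = 5.48% − 0.27 × 8.0943% = 3.2945%
β_Ivers = Cov / Var(R_m) = 0.02229 / 0.03059 = 0.7287
E(R_Ivers) = R_f + β × MRP = 3.2945% + 0.7287 × 8.0943% = 9.19%

9.19%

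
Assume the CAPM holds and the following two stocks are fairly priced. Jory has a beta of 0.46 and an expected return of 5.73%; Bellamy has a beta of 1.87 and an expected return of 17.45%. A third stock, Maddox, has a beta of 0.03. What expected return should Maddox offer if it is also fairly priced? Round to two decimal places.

2.16%

MRP (SML slope) = (17.45% − 5.73%) / (1.87 − 0.46) = 11.72% / 1.41 = 8.3121%
R_f (intercept) = 5.73% − 0.46 × 8.3121% = 1.9064%
E(R_Maddox) = R_f + β × MRP = 1.9064% + 0.03 × 8.3121% = 2.16%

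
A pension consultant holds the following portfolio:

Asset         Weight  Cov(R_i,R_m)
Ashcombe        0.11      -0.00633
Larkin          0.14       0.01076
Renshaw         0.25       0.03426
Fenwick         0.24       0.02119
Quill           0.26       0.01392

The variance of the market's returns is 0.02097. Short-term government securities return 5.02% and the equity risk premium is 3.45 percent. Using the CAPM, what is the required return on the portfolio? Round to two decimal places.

7.99%

β_Ashcombe = -0.00633 / 0.02097 = -0.3019
β_Larkin = 0.01076 / 0.02097 = 0.5131
β_Renshaw = 0.03426 / 0.02097 = 1.6338
β_Fenwick = 0.02119 / 0.02097 = 1.0105
β_Quill = 0.01392 / 0.02097 = 0.6638
β_P = Σ w_i β_i = 0.11×-0.3019 + 0.14×0.5131 + 0.25×1.6338 + 0.24×1.0105 + 0.26×0.6638 = 0.8622
E(R_P) = R_f + β_P × MRP = 5.02% + 0.8622 × 3.45% = 7.99%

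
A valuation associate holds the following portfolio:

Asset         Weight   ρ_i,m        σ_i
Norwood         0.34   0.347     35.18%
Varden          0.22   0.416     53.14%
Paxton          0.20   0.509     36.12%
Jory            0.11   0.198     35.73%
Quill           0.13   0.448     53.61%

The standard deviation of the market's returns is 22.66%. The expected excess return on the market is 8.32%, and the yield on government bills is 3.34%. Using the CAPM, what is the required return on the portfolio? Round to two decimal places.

β_Norwood = 0.347 × 35.18% / 22.66% = 0.5387
β_Varden = 0.416 × 53.14% / 22.66% = 0.9756
β_Paxton = 0.509 × 36.12% / 22.66% = 0.8113
β_Jory = 0.198 × 35.73% / 22.66% = 0.3122
β_Quill = 0.448 × 53.61% / 22.66% = 1.0599
β_P = Σ w_i β_i = 0.34×0.5387 + 0.22×0.9756 + 0.20×0.8113 + 0.11×0.3122 + 0.13×1.0599 = 0.7322
E(R_P) = R_f + β_P × MRP = 3.34% + 0.7322 × 8.32% = 9.43%

9.43%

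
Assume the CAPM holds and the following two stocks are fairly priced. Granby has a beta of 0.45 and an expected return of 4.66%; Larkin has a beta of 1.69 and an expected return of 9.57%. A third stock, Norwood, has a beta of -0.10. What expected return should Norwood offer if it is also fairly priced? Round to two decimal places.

MRP (SML slope) = (9.57% − 4.66%) / (1.69 − 0.45) = 4.91% / 1.24 = 3.9597%
R_f (intercept) = 4.66% − 0.45 × 3.9597% = 2.8781%
E(R_Norwood) = R_f + β × MRP = 2.8781% + -0.10 × 3.9597% = 2.48%

2.48%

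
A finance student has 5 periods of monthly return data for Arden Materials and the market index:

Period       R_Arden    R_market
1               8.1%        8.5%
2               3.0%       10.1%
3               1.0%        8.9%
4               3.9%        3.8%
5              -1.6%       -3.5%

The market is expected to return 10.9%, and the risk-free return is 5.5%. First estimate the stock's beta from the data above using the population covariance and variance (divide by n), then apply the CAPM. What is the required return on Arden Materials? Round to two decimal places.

7.58%

Mean R_i = (8.1 + 3.0 + 1.0 + 3.9 − 1.6) / 5 = 2.8800%
Mean R_m = (8.5 + 10.1 + 8.9 + 3.8 − 3.5) / 5 = 5.5600%
Σ(R_i − R̄_i)(R_m − R̄_m) = 48.4060  ⇒  Cov = 48.4060 / 5 = 9.6812
Σ(R_m − R̄_m)² = 125.5920  ⇒  Var(R_m) = 125.5920 / 5 = 25.1184
β = Cov / Var(R_m) = 9.6812 / 25.1184 = 0.3854
MRP = 10.9% − 5.5% = 5.40%
E(R) = R_f + β × MRP = 5.5% + 0.3854 × 5.4% = 7.58%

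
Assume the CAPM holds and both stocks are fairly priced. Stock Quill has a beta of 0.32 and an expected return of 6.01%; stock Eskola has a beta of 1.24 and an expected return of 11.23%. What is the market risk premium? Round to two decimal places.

Both satisfy E(R) = R_f + β·MRP, so the slope of the SML is
MRP = (11.23% − 6.01%) / (1.24 − 0.32) = 5.22% / 0.92 = 5.6739%

5.67%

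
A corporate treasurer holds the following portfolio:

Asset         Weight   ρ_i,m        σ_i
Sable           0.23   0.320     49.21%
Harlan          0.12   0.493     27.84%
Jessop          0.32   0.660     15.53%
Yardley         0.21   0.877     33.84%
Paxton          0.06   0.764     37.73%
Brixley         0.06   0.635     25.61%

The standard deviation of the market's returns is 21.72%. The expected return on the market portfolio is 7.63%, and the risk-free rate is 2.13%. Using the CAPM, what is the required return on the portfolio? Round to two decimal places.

β_Sable = 0.320 × 49.21% / 21.72% = 0.7250
β_Harlan = 0.493 × 27.84% / 21.72% = 0.6319
β_Jessop = 0.660 × 15.53% / 21.72% = 0.4719
β_Yardley = 0.877 × 33.84% / 21.72% = 1.3664
β_Paxton = 0.764 × 37.73% / 21.72% = 1.3272
β_Brixley = 0.635 × 25.61% / 21.72% = 0.7487
β_P = Σ w_i β_i = 0.23×0.7250 + 0.12×0.6319 + 0.32×0.4719 + 0.21×1.3664 + 0.06×1.3272 + 0.06×0.7487 = 0.8051
MRP = 7.63% − 2.13% = 5.50%
E(R_P) = R_f + β_P × MRP = 2.13% + 0.8051 × 5.50% = 6.56%

6.56%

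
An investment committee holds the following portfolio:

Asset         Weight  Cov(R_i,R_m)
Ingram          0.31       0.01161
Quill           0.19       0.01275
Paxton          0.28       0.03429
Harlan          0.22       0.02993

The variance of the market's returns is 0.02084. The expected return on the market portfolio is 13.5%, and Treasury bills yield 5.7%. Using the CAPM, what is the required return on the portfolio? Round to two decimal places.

14.01%

β_Ingram = 0.01161 / 0.02084 = 0.5571
β_Quill = 0.01275 / 0.02084 = 0.6118
β_Paxton = 0.03429 / 0.02084 = 1.6454
β_Harlan = 0.02993 / 0.02084 = 1.4362
β_P = Σ w_i β_i = 0.31×0.5571 + 0.19×0.6118 + 0.28×1.6454 + 0.22×1.4362 = 1.0656
MRP = 13.5% − 5.7% = 7.80%
E(R_P) = R_f + β_P × MRP = 5.7% + 1.0656 × 7.8% = 14.01%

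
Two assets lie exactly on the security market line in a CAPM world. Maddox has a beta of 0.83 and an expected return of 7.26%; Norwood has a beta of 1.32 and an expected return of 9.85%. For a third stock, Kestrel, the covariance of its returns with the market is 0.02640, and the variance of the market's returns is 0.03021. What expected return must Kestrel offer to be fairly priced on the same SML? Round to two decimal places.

7.49%

MRP = (9.85% − 7.26%) / (1.32 − 0.83) = 5.2857%
R_f = 7.26% − 0.83 × 5.2857% = 2.8729%
β_Kestrel = Cov / Var(R_m) = 0.02640 / 0.03021 = 0.8739
E(R_Kestrel) = R_f + β × MRP = 2.8729% + 0.8739 × 5.2857% = 7.49%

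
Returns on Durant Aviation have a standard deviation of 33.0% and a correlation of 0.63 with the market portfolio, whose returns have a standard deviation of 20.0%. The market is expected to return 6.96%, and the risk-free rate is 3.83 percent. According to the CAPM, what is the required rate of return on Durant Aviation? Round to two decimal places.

β = ρ × σ_i / σ_m = 0.63 × 33.0% / 20.0% = 1.0395
MRP = 6.96% − 3.83% = 3.13%
E(R) = 3.83% + 1.0395 × 3.13% = 7.08%

7.08%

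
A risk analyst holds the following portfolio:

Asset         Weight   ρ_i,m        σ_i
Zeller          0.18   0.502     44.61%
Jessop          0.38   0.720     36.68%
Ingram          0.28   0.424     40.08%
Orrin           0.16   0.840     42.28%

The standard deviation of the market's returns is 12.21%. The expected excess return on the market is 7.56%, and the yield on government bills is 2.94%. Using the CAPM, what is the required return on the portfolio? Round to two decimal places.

β_Zeller = 0.502 × 44.61% / 12.21% = 1.8341
β_Jessop = 0.720 × 36.68% / 12.21% = 2.1629
β_Ingram = 0.424 × 40.08% / 12.21% = 1.3918
β_Orrin = 0.840 × 42.28% / 12.21% = 2.9087
β_P = Σ w_i β_i = 0.18×1.8341 + 0.38×2.1629 + 0.28×1.3918 + 0.16×2.9087 = 2.0071
E(R_P) = R_f + β_P × MRP = 2.94% + 2.0071 × 7.56% = 18.11%

18.11%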